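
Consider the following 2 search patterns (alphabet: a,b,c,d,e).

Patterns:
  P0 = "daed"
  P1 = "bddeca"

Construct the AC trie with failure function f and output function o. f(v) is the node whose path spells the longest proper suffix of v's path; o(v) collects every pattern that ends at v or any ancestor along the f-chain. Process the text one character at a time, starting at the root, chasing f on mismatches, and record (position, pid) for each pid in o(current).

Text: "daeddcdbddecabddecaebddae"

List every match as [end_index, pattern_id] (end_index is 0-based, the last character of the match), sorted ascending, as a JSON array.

Build automaton:
Trie (insert patterns):
  0='ε' goto b→5 d→1
  1='d' goto a→2
  2='da' goto e→3
  3='dae' goto d→4
  4='daed' goto ·  [P0 ends]
  5='b' goto d→6
  6='bd' goto d→7
  7='bdd' goto e→8
  8='bdde' goto c→9
  9='bddec' goto a→10
  10='bddeca' goto ·  [P1 ends]

BFS fail/out derivation:
  fail(1) 'd': from fail(0)=0 chase 'd': 0 ⇒ 0;  out=∅∪out(0)=∅
  fail(5) 'b': from fail(0)=0 chase 'b': 0 ⇒ 0;  out=∅∪out(0)=∅
  fail(2) 'da': from fail(1)=0 chase 'a': 0 ⇒ 0;  out=∅∪out(0)=∅
  fail(6) 'bd': from fail(5)=0 chase 'd': 0 ⇒ 1;  out=∅∪out(1)=∅
  fail(3) 'dae': from fail(2)=0 chase 'e': 0 ⇒ 0;  out=∅∪out(0)=∅
  fail(7) 'bdd': from fail(6)=1 chase 'd': 1→0 ⇒ 1;  out=∅∪out(1)=∅
  fail(4) 'daed': from fail(3)=0 chase 'd': 0 ⇒ 1;  out={0}∪out(1)={0}
  fail(8) 'bdde': from fail(7)=1 chase 'e': 1→0 ⇒ 0;  out=∅∪out(0)=∅
  fail(9) 'bddec': from fail(8)=0 chase 'c': 0 ⇒ 0;  out=∅∪out(0)=∅
  fail(10) 'bddeca': from fail(9)=0 chase 'a': 0 ⇒ 0;  out={1}∪out(0)={1}

Scan:
i=0 'd': node 0→1
i=1 'a': node 1→2
i=2 'e': node 2→3
i=3 'd': node 3→4  emit P0@[0:3]
i=4 'd': node 4→1 ·f
i=5 'c': node 1→0 ·f
i=6 'd': node 0→1
i=7 'b': node 1→5 ·f
i=8 'd': node 5→6
i=9 'd': node 6→7
i=10 'e': node 7→8
i=11 'c': node 8→9
i=12 'a': node 9→10  emit P1@[7:12]
i=13 'b': node 10→5 ·f
i=14 'd': node 5→6
i=15 'd': node 6→7
i=16 'e': node 7→8
i=17 'c': node 8→9
i=18 'a': node 9→10  emit P1@[13:18]
i=19 'e': node 10→0 ·f
i=20 'b': node 0→5
i=21 'd': node 5→6
i=22 'd': node 6→7
i=23 'a': node 7→2 ·f
i=24 'e': node 2→3

Matches: [[3,0],[12,1],[18,1]]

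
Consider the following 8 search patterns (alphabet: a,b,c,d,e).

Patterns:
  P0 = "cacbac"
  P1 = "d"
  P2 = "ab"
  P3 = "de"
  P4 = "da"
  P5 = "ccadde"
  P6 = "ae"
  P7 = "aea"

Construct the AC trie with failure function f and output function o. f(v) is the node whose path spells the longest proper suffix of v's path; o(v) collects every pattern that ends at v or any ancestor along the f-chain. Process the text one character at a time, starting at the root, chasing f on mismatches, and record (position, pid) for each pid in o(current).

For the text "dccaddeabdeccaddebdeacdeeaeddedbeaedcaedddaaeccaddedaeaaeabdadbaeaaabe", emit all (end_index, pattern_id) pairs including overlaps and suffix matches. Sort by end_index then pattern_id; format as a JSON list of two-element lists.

Construct AC machine:
Trie nodes:
  n0 'ε': a→8 c→1 d→7
  n1 'c': a→2 c→12
  n2 'ca': c→3
  n3 'cac': b→4
  n4 'cacb': a→5
  n5 'cacba': c→6
  n6 'cacbac': ·  ←P0
  n7 'd': a→11 e→10  ←P1
  n8 'a': b→9 e→17
  n9 'ab': ·  ←P2
  n10 'de': ·  ←P3
  n11 'da': ·  ←P4
  n12 'cc': a→13
  n13 'cca': d→14
  n14 'ccad': d→15
  n15 'ccadd': e→16
  n16 'ccadde': ·  ←P5
  n17 'ae': a→18  ←P6
  n18 'aea': ·  ←P7

Failure links (BFS by depth):
  n1('c'): parent n0 fail=0; on 'c' 0 → fail=0;  out ∅∪∅=∅
  n7('d'): parent n0 fail=0; on 'd' 0 → fail=0;  out {1}∪∅={1}
  n8('a'): parent n0 fail=0; on 'a' 0 → fail=0;  out ∅∪∅=∅
  n2('ca'): parent n1 fail=0; on 'a' 0 → fail=8;  out ∅∪∅=∅
  n9('ab'): parent n8 fail=0; on 'b' 0 → fail=0;  out {2}∪∅={2}
  n10('de'): parent n7 fail=0; on 'e' 0 → fail=0;  out {3}∪∅={3}
  n11('da'): parent n7 fail=0; on 'a' 0 → fail=8;  out {4}∪∅={4}
  n12('cc'): parent n1 fail=0; on 'c' 0 → fail=1;  out ∅∪∅=∅
  n17('ae'): parent n8 fail=0; on 'e' 0 → fail=0;  out {6}∪∅={6}
  n3('cac'): parent n2 fail=8; on 'c' 8→0 → fail=1;  out ∅∪∅=∅
  n13('cca'): parent n12 fail=1; on 'a' 1 → fail=2;  out ∅∪∅=∅
  n18('aea'): parent n17 fail=0; on 'a' 0 → fail=8;  out {7}∪∅={7}
  n4('cacb'): parent n3 fail=1; on 'b' 1→0 → fail=0;  out ∅∪∅=∅
  n14('ccad'): parent n13 fail=2; on 'd' 2→8→0 → fail=7;  out ∅∪{1}={1}
  n5('cacba'): parent n4 fail=0; on 'a' 0 → fail=8;  out ∅∪∅=∅
  n15('ccadd'): parent n14 fail=7; on 'd' 7→0 → fail=7;  out ∅∪{1}={1}
  n6('cacbac'): parent n5 fail=8; on 'c' 8→0 → fail=1;  out {0}∪∅={0}
  n16('ccadde'): parent n15 fail=7; on 'e' 7 → fail=10;  out {5}∪{3}={3,5}

Text stream:
i=0 'd': node 0→7  → match P1@[0:0]
i=1 'c': node 7→1 (fail-walked)
i=2 'c': node 1→12
i=3 'a': node 12→13
i=4 'd': node 13→14  → match P1@[4:4]
i=5 'd': node 14→15  → match P1@[5:5]
i=6 'e': node 15→16  → match P3@[5:6],P5@[1:6]
i=7 'a': node 16→8 (fail-walked)
i=8 'b': node 8→9  → match P2@[7:8]
i=9 'd': node 9→7 (fail-walked)  → match P1@[9:9]
i=10 'e': node 7→10  → match P3@[9:10]
i=11 'c': node 10→1 (fail-walked)
i=12 'c': node 1→12
i=13 'a': node 12→13
i=14 'd': node 13→14  → match P1@[14:14]
i=15 'd': node 14→15  → match P1@[15:15]
i=16 'e': node 15→16  → match P3@[15:16],P5@[11:16]
i=17 'b': node 16→0 (fail-walked)
i=18 'd': node 0→7  → match P1@[18:18]
i=19 'e': node 7→10  → match P3@[18:19]
i=20 'a': node 10→8 (fail-walked)
i=21 'c': node 8→1 (fail-walked)
i=22 'd': node 1→7 (fail-walked)  → match P1@[22:22]
i=23 'e': node 7→10  → match P3@[22:23]
i=24 'e': node 10→0 (fail-walked)
i=25 'a': node 0→8
i=26 'e': node 8→17  → match P6@[25:26]
i=27 'd': node 17→7 (fail-walked)  → match P1@[27:27]
i=28 'd': node 7→7 (fail-walked)  → match P1@[28:28]
i=29 'e': node 7→10  → match P3@[28:29]
i=30 'd': node 10→7 (fail-walked)  → match P1@[30:30]
i=31 'b': node 7→0 (fail-walked)
i=32 'e': node 0→0
i=33 'a': node 0→8
i=34 'e': node 8→17  → match P6@[33:34]
i=35 'd': node 17→7 (fail-walked)  → match P1@[35:35]
i=36 'c': node 7→1 (fail-walked)
i=37 'a': node 1→2
i=38 'e': node 2→17 (fail-walked)  → match P6@[37:38]
i=39 'd': node 17→7 (fail-walked)  → match P1@[39:39]
i=40 'd': node 7→7 (fail-walked)  → match P1@[40:40]
i=41 'd': node 7→7 (fail-walked)  → match P1@[41:41]
i=42 'a': node 7→11  → match P4@[41:42]
i=43 'a': node 11→8 (fail-walked)
i=44 'e': node 8→17  → match P6@[43:44]
i=45 'c': node 17→1 (fail-walked)
i=46 'c': node 1→12
i=47 'a': node 12→13
i=48 'd': node 13→14  → match P1@[48:48]
i=49 'd': node 14→15  → match P1@[49:49]
i=50 'e': node 15→16  → match P3@[49:50],P5@[45:50]
i=51 'd': node 16→7 (fail-walked)  → match P1@[51:51]
i=52 'a': node 7→11  → match P4@[51:52]
i=53 'e': node 11→17 (fail-walked)  → match P6@[52:53]
i=54 'a': node 17→18  → match P7@[52:54]
i=55 'a': node 18→8 (fail-walked)
i=56 'e': node 8→17  → match P6@[55:56]
i=57 'a': node 17→18  → match P7@[55:57]
i=58 'b': node 18→9 (fail-walked)  → match P2@[57:58]
i=59 'd': node 9→7 (fail-walked)  → match P1@[59:59]
i=60 'a': node 7→11  → match P4@[59:60]
i=61 'd': node 11→7 (fail-walked)  → match P1@[61:61]
i=62 'b': node 7→0 (fail-walked)
i=63 'a': node 0→8
i=64 'e': node 8→17  → match P6@[63:64]
i=65 'a': node 17→18  → match P7@[63:65]
i=66 'a': node 18→8 (fail-walked)
i=67 'a': node 8→8 (fail-walked)
i=68 'b': node 8→9  → match P2@[67:68]
i=69 'e': node 9→0 (fail-walked)

Result: [[0,1],[4,1],[5,1],[6,3],[6,5],[8,2],[9,1],[10,3],[14,1],[15,1],[16,3],[16,5],[18,1],[19,3],[22,1],[23,3],[26,6],[27,1],[28,1],[29,3],[30,1],[34,6],[35,1],[38,6],[39,1],[40,1],[41,1],[42,4],[44,6],[48,1],[49,1],[50,3],[50,5],[51,1],[52,4],[53,6],[54,7],[56,6],[57,7],[58,2],[59,1],[60,4],[61,1],[64,6],[65,7],[68,2]]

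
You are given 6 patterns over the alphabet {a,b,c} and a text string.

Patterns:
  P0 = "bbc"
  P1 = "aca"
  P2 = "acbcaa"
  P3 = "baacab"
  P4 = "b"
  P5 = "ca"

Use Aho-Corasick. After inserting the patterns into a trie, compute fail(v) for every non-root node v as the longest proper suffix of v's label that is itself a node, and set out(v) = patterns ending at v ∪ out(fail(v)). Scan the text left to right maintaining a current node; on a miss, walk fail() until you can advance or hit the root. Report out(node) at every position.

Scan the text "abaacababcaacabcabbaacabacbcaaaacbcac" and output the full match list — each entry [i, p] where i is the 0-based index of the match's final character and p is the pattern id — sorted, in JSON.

Build:
Trie nodes:
  n0 'ε': a→4 b→1 c→16
  n1 'b': a→11 b→2  [P4 ends]
  n2 'bb': c→3
  n3 'bbc': ·  [P0 ends]
  n4 'a': c→5
  n5 'ac': a→6 b→7
  n6 'aca': ·  [P1 ends]
  n7 'acb': c→8
  n8 'acbc': a→9
  n9 'acbca': a→10
  n10 'acbcaa': ·  [P2 ends]
  n11 'ba': a→12
  n12 'baa': c→13
  n13 'baac': a→14
  n14 'baaca': b→15
  n15 'baacab': ·  [P3 ends]
  n16 'c': a→17
  n17 'ca': ·  [P5 ends]

BFS fail/out derivation:
  fail(1) 'b': from fail(0)=0 chase 'b': 0 ⇒ 0;  out={4}∪out(0)={4}
  fail(4) 'a': from fail(0)=0 chase 'a': 0 ⇒ 0;  out=∅∪out(0)=∅
  fail(16) 'c': from fail(0)=0 chase 'c': 0 ⇒ 0;  out=∅∪out(0)=∅
  fail(2) 'bb': from fail(1)=0 chase 'b': 0 ⇒ 1;  out=∅∪out(1)={4}
  fail(5) 'ac': from fail(4)=0 chase 'c': 0 ⇒ 16;  out=∅∪out(16)=∅
  fail(11) 'ba': from fail(1)=0 chase 'a': 0 ⇒ 4;  out=∅∪out(4)=∅
  fail(17) 'ca': from fail(16)=0 chase 'a': 0 ⇒ 4;  out={5}∪out(4)={5}
  fail(3) 'bbc': from fail(2)=1 chase 'c': 1→0 ⇒ 16;  out={0}∪out(16)={0}
  fail(6) 'aca': from fail(5)=16 chase 'a': 16 ⇒ 17;  out={1}∪out(17)={1,5}
  fail(7) 'acb': from fail(5)=16 chase 'b': 16→0 ⇒ 1;  out=∅∪out(1)={4}
  fail(12) 'baa': from fail(11)=4 chase 'a': 4→0 ⇒ 4;  out=∅∪out(4)=∅
  fail(8) 'acbc': from fail(7)=1 chase 'c': 1→0 ⇒ 16;  out=∅∪out(16)=∅
  fail(13) 'baac': from fail(12)=4 chase 'c': 4 ⇒ 5;  out=∅∪out(5)=∅
  fail(9) 'acbca': from fail(8)=16 chase 'a': 16 ⇒ 17;  out=∅∪out(17)={5}
  fail(14) 'baaca': from fail(13)=5 chase 'a': 5 ⇒ 6;  out=∅∪out(6)={1,5}
  fail(10) 'acbcaa': from fail(9)=17 chase 'a': 17→4→0 ⇒ 4;  out={2}∪out(4)={2}
  fail(15) 'baacab': from fail(14)=6 chase 'b': 6→17→4→0 ⇒ 1;  out={3}∪out(1)={3,4}

Run:
pos 0 'a': at 4
pos 1 'b': at 1 (fail-walked)  → match P4@[1:1]
pos 2 'a': at 11
pos 3 'a': at 12
pos 4 'c': at 13
pos 5 'a': at 14  → match P1@[3:5],P5@[4:5]
pos 6 'b': at 15  → match P3@[1:6],P4@[6:6]
pos 7 'a': at 11 (fail-walked)
pos 8 'b': at 1 (fail-walked)  → match P4@[8:8]
pos 9 'c': at 16 (fail-walked)
pos 10 'a': at 17  → match P5@[9:10]
pos 11 'a': at 4 (fail-walked)
pos 12 'c': at 5
pos 13 'a': at 6  → match P1@[11:13],P5@[12:13]
pos 14 'b': at 1 (fail-walked)  → match P4@[14:14]
pos 15 'c': at 16 (fail-walked)
pos 16 'a': at 17  → match P5@[15:16]
pos 17 'b': at 1 (fail-walked)  → match P4@[17:17]
pos 18 'b': at 2  → match P4@[18:18]
pos 19 'a': at 11 (fail-walked)
pos 20 'a': at 12
pos 21 'c': at 13
pos 22 'a': at 14  → match P1@[20:22],P5@[21:22]
pos 23 'b': at 15  → match P3@[18:23],P4@[23:23]
pos 24 'a': at 11 (fail-walked)
pos 25 'c': at 5 (fail-walked)
pos 26 'b': at 7  → match P4@[26:26]
pos 27 'c': at 8
pos 28 'a': at 9  → match P5@[27:28]
pos 29 'a': at 10  → match P2@[24:29]
pos 30 'a': at 4 (fail-walked)
pos 31 'a': at 4 (fail-walked)
pos 32 'c': at 5
pos 33 'b': at 7  → match P4@[33:33]
pos 34 'c': at 8
pos 35 'a': at 9  → match P5@[34:35]
pos 36 'c': at 5 (fail-walked)

All matches (sorted): [[1,4],[5,1],[5,5],[6,3],[6,4],[8,4],[10,5],[13,1],[13,5],[14,4],[16,5],[17,4],[18,4],[22,1],[22,5],[23,3],[23,4],[26,4],[28,5],[29,2],[33,4],[35,5]]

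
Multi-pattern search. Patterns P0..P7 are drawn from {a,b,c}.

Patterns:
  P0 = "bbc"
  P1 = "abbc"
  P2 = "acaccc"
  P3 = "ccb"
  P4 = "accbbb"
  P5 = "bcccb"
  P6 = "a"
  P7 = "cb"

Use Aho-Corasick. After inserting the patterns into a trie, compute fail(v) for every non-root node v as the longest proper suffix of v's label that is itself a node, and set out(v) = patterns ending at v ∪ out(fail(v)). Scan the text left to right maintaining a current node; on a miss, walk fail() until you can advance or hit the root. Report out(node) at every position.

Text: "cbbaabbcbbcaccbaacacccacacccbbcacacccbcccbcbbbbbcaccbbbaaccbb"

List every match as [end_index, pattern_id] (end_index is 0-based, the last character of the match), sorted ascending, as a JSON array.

Build automaton:
Trie nodes:
  n0 'ε': a→4 b→1 c→13
  n1 'b': b→2 c→20
  n2 'bb': c→3
  n3 'bbc': ·  [P0 ends]
  n4 'a': b→5 c→8  [P6 ends]
  n5 'ab': b→6
  n6 'abb': c→7
  n7 'abbc': ·  [P1 ends]
  n8 'ac': a→9 c→16
  n9 'aca': c→10
  n10 'acac': c→11
  n11 'acacc': c→12
  n12 'acaccc': ·  [P2 ends]
  n13 'c': b→24 c→14
  n14 'cc': b→15
  n15 'ccb': ·  [P3 ends]
  n16 'acc': b→17
  n17 'accb': b→18
  n18 'accbb': b→19
  n19 'accbbb': ·  [P4 ends]
  n20 'bc': c→21
  n21 'bcc': c→22
  n22 'bccc': b→23
  n23 'bcccb': ·  [P5 ends]
  n24 'cb': ·  [P7 ends]

Failure links (BFS by depth):
  fail(1) 'b': from fail(0)=0 chase 'b': 0 ⇒ 0;  out=∅∪out(0)=∅
  fail(4) 'a': from fail(0)=0 chase 'a': 0 ⇒ 0;  out={6}∪out(0)={6}
  fail(13) 'c': from fail(0)=0 chase 'c': 0 ⇒ 0;  out=∅∪out(0)=∅
  fail(2) 'bb': from fail(1)=0 chase 'b': 0 ⇒ 1;  out=∅∪out(1)=∅
  fail(5) 'ab': from fail(4)=0 chase 'b': 0 ⇒ 1;  out=∅∪out(1)=∅
  fail(8) 'ac': from fail(4)=0 chase 'c': 0 ⇒ 13;  out=∅∪out(13)=∅
  fail(14) 'cc': from fail(13)=0 chase 'c': 0 ⇒ 13;  out=∅∪out(13)=∅
  fail(20) 'bc': from fail(1)=0 chase 'c': 0 ⇒ 13;  out=∅∪out(13)=∅
  fail(24) 'cb': from fail(13)=0 chase 'b': 0 ⇒ 1;  out={7}∪out(1)={7}
  fail(3) 'bbc': from fail(2)=1 chase 'c': 1 ⇒ 20;  out={0}∪out(20)={0}
  fail(6) 'abb': from fail(5)=1 chase 'b': 1 ⇒ 2;  out=∅∪out(2)=∅
  fail(9) 'aca': from fail(8)=13 chase 'a': 13→0 ⇒ 4;  out=∅∪out(4)={6}
  fail(15) 'ccb': from fail(14)=13 chase 'b': 13 ⇒ 24;  out={3}∪out(24)={3,7}
  fail(16) 'acc': from fail(8)=13 chase 'c': 13 ⇒ 14;  out=∅∪out(14)=∅
  fail(21) 'bcc': from fail(20)=13 chase 'c': 13 ⇒ 14;  out=∅∪out(14)=∅
  fail(7) 'abbc': from fail(6)=2 chase 'c': 2 ⇒ 3;  out={1}∪out(3)={0,1}
  fail(10) 'acac': from fail(9)=4 chase 'c': 4 ⇒ 8;  out=∅∪out(8)=∅
  fail(17) 'accb': from fail(16)=14 chase 'b': 14 ⇒ 15;  out=∅∪out(15)={3,7}
  fail(22) 'bccc': from fail(21)=14 chase 'c': 14→13 ⇒ 14;  out=∅∪out(14)=∅
  fail(11) 'acacc': from fail(10)=8 chase 'c': 8 ⇒ 16;  out=∅∪out(16)=∅
  fail(18) 'accbb': from fail(17)=15 chase 'b': 15→24→1 ⇒ 2;  out=∅∪out(2)=∅
  fail(23) 'bcccb': from fail(22)=14 chase 'b': 14 ⇒ 15;  out={5}∪out(15)={3,5,7}
  fail(12) 'acaccc': from fail(11)=16 chase 'c': 16→14→13 ⇒ 14;  out={2}∪out(14)={2}
  fail(19) 'accbbb': from fail(18)=2 chase 'b': 2→1 ⇒ 2;  out={4}∪out(2)={4}

Scan:
pos 0 'c': at 13
pos 1 'b': at 24  ** P7@[0:1]
pos 2 'b': at 2 (fail-walked)
pos 3 'a': at 4 (fail-walked)  ** P6@[3:3]
pos 4 'a': at 4 (fail-walked)  ** P6@[4:4]
pos 5 'b': at 5
pos 6 'b': at 6
pos 7 'c': at 7  ** P0@[5:7],P1@[4:7]
pos 8 'b': at 24 (fail-walked)  ** P7@[7:8]
pos 9 'b': at 2 (fail-walked)
pos 10 'c': at 3  ** P0@[8:10]
pos 11 'a': at 4 (fail-walked)  ** P6@[11:11]
pos 12 'c': at 8
pos 13 'c': at 16
pos 14 'b': at 17  ** P3@[12:14],P7@[13:14]
pos 15 'a': at 4 (fail-walked)  ** P6@[15:15]
pos 16 'a': at 4 (fail-walked)  ** P6@[16:16]
pos 17 'c': at 8
pos 18 'a': at 9  ** P6@[18:18]
pos 19 'c': at 10
pos 20 'c': at 11
pos 21 'c': at 12  ** P2@[16:21]
pos 22 'a': at 4 (fail-walked)  ** P6@[22:22]
pos 23 'c': at 8
pos 24 'a': at 9  ** P6@[24:24]
pos 25 'c': at 10
pos 26 'c': at 11
pos 27 'c': at 12  ** P2@[22:27]
pos 28 'b': at 15 (fail-walked)  ** P3@[26:28],P7@[27:28]
pos 29 'b': at 2 (fail-walked)
pos 30 'c': at 3  ** P0@[28:30]
pos 31 'a': at 4 (fail-walked)  ** P6@[31:31]
pos 32 'c': at 8
pos 33 'a': at 9  ** P6@[33:33]
pos 34 'c': at 10
pos 35 'c': at 11
pos 36 'c': at 12  ** P2@[31:36]
pos 37 'b': at 15 (fail-walked)  ** P3@[35:37],P7@[36:37]
pos 38 'c': at 20 (fail-walked)
pos 39 'c': at 21
pos 40 'c': at 22
pos 41 'b': at 23  ** P3@[39:41],P5@[37:41],P7@[40:41]
pos 42 'c': at 20 (fail-walked)
pos 43 'b': at 24 (fail-walked)  ** P7@[42:43]
pos 44 'b': at 2 (fail-walked)
pos 45 'b': at 2 (fail-walked)
pos 46 'b': at 2 (fail-walked)
pos 47 'b': at 2 (fail-walked)
pos 48 'c': at 3  ** P0@[46:48]
pos 49 'a': at 4 (fail-walked)  ** P6@[49:49]
pos 50 'c': at 8
pos 51 'c': at 16
pos 52 'b': at 17  ** P3@[50:52],P7@[51:52]
pos 53 'b': at 18
pos 54 'b': at 19  ** P4@[49:54]
pos 55 'a': at 4 (fail-walked)  ** P6@[55:55]
pos 56 'a': at 4 (fail-walked)  ** P6@[56:56]
pos 57 'c': at 8
pos 58 'c': at 16
pos 59 'b': at 17  ** P3@[57:59],P7@[58:59]
pos 60 'b': at 18

All matches (sorted): [[1,7],[3,6],[4,6],[7,0],[7,1],[8,7],[10,0],[11,6],[14,3],[14,7],[15,6],[16,6],[18,6],[21,2],[22,6],[24,6],[27,2],[28,3],[28,7],[30,0],[31,6],[33,6],[36,2],[37,3],[37,7],[41,3],[41,5],[41,7],[43,7],[48,0],[49,6],[52,3],[52,7],[54,4],[55,6],[56,6],[59,3],[59,7]]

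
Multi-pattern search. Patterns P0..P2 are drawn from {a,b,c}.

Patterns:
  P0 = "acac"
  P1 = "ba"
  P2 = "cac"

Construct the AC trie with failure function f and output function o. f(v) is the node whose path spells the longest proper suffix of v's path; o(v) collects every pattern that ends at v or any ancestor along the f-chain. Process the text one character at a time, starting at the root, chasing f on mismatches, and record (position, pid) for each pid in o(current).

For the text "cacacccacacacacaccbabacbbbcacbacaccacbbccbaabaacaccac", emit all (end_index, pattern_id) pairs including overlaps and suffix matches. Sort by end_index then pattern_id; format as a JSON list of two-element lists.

Build:
Trie nodes:
  n0 'ε': a→1 b→5 c→7
  n1 'a': c→2
  n2 'ac': a→3
  n3 'aca': c→4
  n4 'acac': ·  [P0 ends]
  n5 'b': a→6
  n6 'ba': ·  [P1 ends]
  n7 'c': a→8
  n8 'ca': c→9
  n9 'cac': ·  [P2 ends]

BFS fail/out derivation:
  n1('a'): parent n0 fail=0; on 'a' 0 → fail=0;  out ∅∪∅=∅
  n5('b'): parent n0 fail=0; on 'b' 0 → fail=0;  out ∅∪∅=∅
  n7('c'): parent n0 fail=0; on 'c' 0 → fail=0;  out ∅∪∅=∅
  n2('ac'): parent n1 fail=0; on 'c' 0 → fail=7;  out ∅∪∅=∅
  n6('ba'): parent n5 fail=0; on 'a' 0 → fail=1;  out {1}∪∅={1}
  n8('ca'): parent n7 fail=0; on 'a' 0 → fail=1;  out ∅∪∅=∅
  n3('aca'): parent n2 fail=7; on 'a' 7 → fail=8;  out ∅∪∅=∅
  n9('cac'): parent n8 fail=1; on 'c' 1 → fail=2;  out {2}∪∅={2}
  n4('acac'): parent n3 fail=8; on 'c' 8 → fail=9;  out {0}∪{2}={0,2}

Text stream:
pos 0 'c': at 7
pos 1 'a': at 8
pos 2 'c': at 9  → match P2@[0:2]
pos 3 'a': at 3 (fail-walked)
pos 4 'c': at 4  → match P0@[1:4],P2@[2:4]
pos 5 'c': at 7 (fail-walked)
pos 6 'c': at 7 (fail-walked)
pos 7 'a': at 8
pos 8 'c': at 9  → match P2@[6:8]
pos 9 'a': at 3 (fail-walked)
pos 10 'c': at 4  → match P0@[7:10],P2@[8:10]
pos 11 'a': at 3 (fail-walked)
pos 12 'c': at 4  → match P0@[9:12],P2@[10:12]
pos 13 'a': at 3 (fail-walked)
pos 14 'c': at 4  → match P0@[11:14],P2@[12:14]
pos 15 'a': at 3 (fail-walked)
pos 16 'c': at 4  → match P0@[13:16],P2@[14:16]
pos 17 'c': at 7 (fail-walked)
pos 18 'b': at 5 (fail-walked)
pos 19 'a': at 6  → match P1@[18:19]
pos 20 'b': at 5 (fail-walked)
pos 21 'a': at 6  → match P1@[20:21]
pos 22 'c': at 2 (fail-walked)
pos 23 'b': at 5 (fail-walked)
pos 24 'b': at 5 (fail-walked)
pos 25 'b': at 5 (fail-walked)
pos 26 'c': at 7 (fail-walked)
pos 27 'a': at 8
pos 28 'c': at 9  → match P2@[26:28]
pos 29 'b': at 5 (fail-walked)
pos 30 'a': at 6  → match P1@[29:30]
pos 31 'c': at 2 (fail-walked)
pos 32 'a': at 3
pos 33 'c': at 4  → match P0@[30:33],P2@[31:33]
pos 34 'c': at 7 (fail-walked)
pos 35 'a': at 8
pos 36 'c': at 9  → match P2@[34:36]
pos 37 'b': at 5 (fail-walked)
pos 38 'b': at 5 (fail-walked)
pos 39 'c': at 7 (fail-walked)
pos 40 'c': at 7 (fail-walked)
pos 41 'b': at 5 (fail-walked)
pos 42 'a': at 6  → match P1@[41:42]
pos 43 'a': at 1 (fail-walked)
pos 44 'b': at 5 (fail-walked)
pos 45 'a': at 6  → match P1@[44:45]
pos 46 'a': at 1 (fail-walked)
pos 47 'c': at 2
pos 48 'a': at 3
pos 49 'c': at 4  → match P0@[46:49],P2@[47:49]
pos 50 'c': at 7 (fail-walked)
pos 51 'a': at 8
pos 52 'c': at 9  → match P2@[50:52]

Matches: [[2,2],[4,0],[4,2],[8,2],[10,0],[10,2],[12,0],[12,2],[14,0],[14,2],[16,0],[16,2],[19,1],[21,1],[28,2],[30,1],[33,0],[33,2],[36,2],[42,1],[45,1],[49,0],[49,2],[52,2]]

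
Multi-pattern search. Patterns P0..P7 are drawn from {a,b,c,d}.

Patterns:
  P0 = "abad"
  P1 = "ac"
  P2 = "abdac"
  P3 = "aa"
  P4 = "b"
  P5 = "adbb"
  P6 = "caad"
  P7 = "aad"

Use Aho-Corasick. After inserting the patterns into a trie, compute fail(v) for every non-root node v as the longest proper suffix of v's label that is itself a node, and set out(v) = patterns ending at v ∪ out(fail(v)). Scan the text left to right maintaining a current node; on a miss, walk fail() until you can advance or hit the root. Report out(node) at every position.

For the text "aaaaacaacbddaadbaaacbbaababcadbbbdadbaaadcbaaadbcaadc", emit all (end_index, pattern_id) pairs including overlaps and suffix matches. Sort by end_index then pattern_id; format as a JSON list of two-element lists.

Build:
Trie nodes:
  0='ε' goto a→1 b→10 c→14
  1='a' goto a→9 b→2 c→5 d→11
  2='ab' goto a→3 d→6
  3='aba' goto d→4
  4='abad' goto ·  ←P0
  5='ac' goto ·  ←P1
  6='abd' goto a→7
  7='abda' goto c→8
  8='abdac' goto ·  ←P2
  9='aa' goto d→18  ←P3
  10='b' goto ·  ←P4
  11='ad' goto b→12
  12='adb' goto b→13
  13='adbb' goto ·  ←P5
  14='c' goto a→15
  15='ca' goto a→16
  16='caa' goto d→17
  17='caad' goto ·  ←P6
  18='aad' goto ·  ←P7

BFS fail/out derivation:
  fail(1) 'a': from fail(0)=0 chase 'a': 0 ⇒ 0;  out=∅∪out(0)=∅
  fail(10) 'b': from fail(0)=0 chase 'b': 0 ⇒ 0;  out={4}∪out(0)={4}
  fail(14) 'c': from fail(0)=0 chase 'c': 0 ⇒ 0;  out=∅∪out(0)=∅
  fail(2) 'ab': from fail(1)=0 chase 'b': 0 ⇒ 10;  out=∅∪out(10)={4}
  fail(5) 'ac': from fail(1)=0 chase 'c': 0 ⇒ 14;  out={1}∪out(14)={1}
  fail(9) 'aa': from fail(1)=0 chase 'a': 0 ⇒ 1;  out={3}∪out(1)={3}
  fail(11) 'ad': from fail(1)=0 chase 'd': 0 ⇒ 0;  out=∅∪out(0)=∅
  fail(15) 'ca': from fail(14)=0 chase 'a': 0 ⇒ 1;  out=∅∪out(1)=∅
  fail(3) 'aba': from fail(2)=10 chase 'a': 10→0 ⇒ 1;  out=∅∪out(1)=∅
  fail(6) 'abd': from fail(2)=10 chase 'd': 10→0 ⇒ 0;  out=∅∪out(0)=∅
  fail(12) 'adb': from fail(11)=0 chase 'b': 0 ⇒ 10;  out=∅∪out(10)={4}
  fail(16) 'caa': from fail(15)=1 chase 'a': 1 ⇒ 9;  out=∅∪out(9)={3}
  fail(18) 'aad': from fail(9)=1 chase 'd': 1 ⇒ 11;  out={7}∪out(11)={7}
  fail(4) 'abad': from fail(3)=1 chase 'd': 1 ⇒ 11;  out={0}∪out(11)={0}
  fail(7) 'abda': from fail(6)=0 chase 'a': 0 ⇒ 1;  out=∅∪out(1)=∅
  fail(13) 'adbb': from fail(12)=10 chase 'b': 10→0 ⇒ 10;  out={5}∪out(10)={4,5}
  fail(17) 'caad': from fail(16)=9 chase 'd': 9 ⇒ 18;  out={6}∪out(18)={6,7}
  fail(8) 'abdac': from fail(7)=1 chase 'c': 1 ⇒ 5;  out={2}∪out(5)={1,2}

Run:
pos 0 'a': at 1
pos 1 'a': at 9  emit P3@[0:1]
pos 2 'a': at 9 (via fail)  emit P3@[1:2]
pos 3 'a': at 9 (via fail)  emit P3@[2:3]
pos 4 'a': at 9 (via fail)  emit P3@[3:4]
pos 5 'c': at 5 (via fail)  emit P1@[4:5]
pos 6 'a': at 15 (via fail)
pos 7 'a': at 16  emit P3@[6:7]
pos 8 'c': at 5 (via fail)  emit P1@[7:8]
pos 9 'b': at 10 (via fail)  emit P4@[9:9]
pos 10 'd': at 0 (via fail)
pos 11 'd': at 0
pos 12 'a': at 1
pos 13 'a': at 9  emit P3@[12:13]
pos 14 'd': at 18  emit P7@[12:14]
pos 15 'b': at 12 (via fail)  emit P4@[15:15]
pos 16 'a': at 1 (via fail)
pos 17 'a': at 9  emit P3@[16:17]
pos 18 'a': at 9 (via fail)  emit P3@[17:18]
pos 19 'c': at 5 (via fail)  emit P1@[18:19]
pos 20 'b': at 10 (via fail)  emit P4@[20:20]
pos 21 'b': at 10 (via fail)  emit P4@[21:21]
pos 22 'a': at 1 (via fail)
pos 23 'a': at 9  emit P3@[22:23]
pos 24 'b': at 2 (via fail)  emit P4@[24:24]
pos 25 'a': at 3
pos 26 'b': at 2 (via fail)  emit P4@[26:26]
pos 27 'c': at 14 (via fail)
pos 28 'a': at 15
pos 29 'd': at 11 (via fail)
pos 30 'b': at 12  emit P4@[30:30]
pos 31 'b': at 13  emit P4@[31:31],P5@[28:31]
pos 32 'b': at 10 (via fail)  emit P4@[32:32]
pos 33 'd': at 0 (via fail)
pos 34 'a': at 1
pos 35 'd': at 11
pos 36 'b': at 12  emit P4@[36:36]
pos 37 'a': at 1 (via fail)
pos 38 'a': at 9  emit P3@[37:38]
pos 39 'a': at 9 (via fail)  emit P3@[38:39]
pos 40 'd': at 18  emit P7@[38:40]
pos 41 'c': at 14 (via fail)
pos 42 'b': at 10 (via fail)  emit P4@[42:42]
pos 43 'a': at 1 (via fail)
pos 44 'a': at 9  emit P3@[43:44]
pos 45 'a': at 9 (via fail)  emit P3@[44:45]
pos 46 'd': at 18  emit P7@[44:46]
pos 47 'b': at 12 (via fail)  emit P4@[47:47]
pos 48 'c': at 14 (via fail)
pos 49 'a': at 15
pos 50 'a': at 16  emit P3@[49:50]
pos 51 'd': at 17  emit P6@[48:51],P7@[49:51]
pos 52 'c': at 14 (via fail)

Result: [[1,3],[2,3],[3,3],[4,3],[5,1],[7,3],[8,1],[9,4],[13,3],[14,7],[15,4],[17,3],[18,3],[19,1],[20,4],[21,4],[23,3],[24,4],[26,4],[30,4],[31,4],[31,5],[32,4],[36,4],[38,3],[39,3],[40,7],[42,4],[44,3],[45,3],[46,7],[47,4],[50,3],[51,6],[51,7]]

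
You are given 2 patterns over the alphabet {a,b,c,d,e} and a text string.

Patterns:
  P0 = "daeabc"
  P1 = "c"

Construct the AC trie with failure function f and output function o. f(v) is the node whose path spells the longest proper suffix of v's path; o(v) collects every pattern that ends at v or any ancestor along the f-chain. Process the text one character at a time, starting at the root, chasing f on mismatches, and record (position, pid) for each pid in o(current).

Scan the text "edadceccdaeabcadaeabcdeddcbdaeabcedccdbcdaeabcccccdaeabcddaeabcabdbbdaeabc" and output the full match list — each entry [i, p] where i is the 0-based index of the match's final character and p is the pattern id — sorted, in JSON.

Build automaton:
Trie nodes:
  0='ε' goto c→7 d→1
  1='d' goto a→2
  2='da' goto e→3
  3='dae' goto a→4
  4='daea' goto b→5
  5='daeab' goto c→6
  6='daeabc' goto ·  [P0 ends]
  7='c' goto ·  [P1 ends]

Failure links (BFS by depth):
  n1('d'): parent n0 fail=0; on 'd' 0 → fail=0;  out ∅∪∅=∅
  n7('c'): parent n0 fail=0; on 'c' 0 → fail=0;  out {1}∪∅={1}
  n2('da'): parent n1 fail=0; on 'a' 0 → fail=0;  out ∅∪∅=∅
  n3('dae'): parent n2 fail=0; on 'e' 0 → fail=0;  out ∅∪∅=∅
  n4('daea'): parent n3 fail=0; on 'a' 0 → fail=0;  out ∅∪∅=∅
  n5('daeab'): parent n4 fail=0; on 'b' 0 → fail=0;  out ∅∪∅=∅
  n6('daeabc'): parent n5 fail=0; on 'c' 0 → fail=7;  out {0}∪{1}={0,1}

Scan:
i=0 'e': node 0→0
i=1 'd': node 0→1
i=2 'a': node 1→2
i=3 'd': node 2→1 ·f
i=4 'c': node 1→7 ·f  emit P1@[4:4]
i=5 'e': node 7→0 ·f
i=6 'c': node 0→7  emit P1@[6:6]
i=7 'c': node 7→7 ·f  emit P1@[7:7]
i=8 'd': node 7→1 ·f
i=9 'a': node 1→2
i=10 'e': node 2→3
i=11 'a': node 3→4
i=12 'b': node 4→5
i=13 'c': node 5→6  emit P0@[8:13],P1@[13:13]
i=14 'a': node 6→0 ·f
i=15 'd': node 0→1
i=16 'a': node 1→2
i=17 'e': node 2→3
i=18 'a': node 3→4
i=19 'b': node 4→5
i=20 'c': node 5→6  emit P0@[15:20],P1@[20:20]
i=21 'd': node 6→1 ·f
i=22 'e': node 1→0 ·f
i=23 'd': node 0→1
i=24 'd': node 1→1 ·f
i=25 'c': node 1→7 ·f  emit P1@[25:25]
i=26 'b': node 7→0 ·f
i=27 'd': node 0→1
i=28 'a': node 1→2
i=29 'e': node 2→3
i=30 'a': node 3→4
i=31 'b': node 4→5
i=32 'c': node 5→6  emit P0@[27:32],P1@[32:32]
i=33 'e': node 6→0 ·f
i=34 'd': node 0→1
i=35 'c': node 1→7 ·f  emit P1@[35:35]
i=36 'c': node 7→7 ·f  emit P1@[36:36]
i=37 'd': node 7→1 ·f
i=38 'b': node 1→0 ·f
i=39 'c': node 0→7  emit P1@[39:39]
i=40 'd': node 7→1 ·f
i=41 'a': node 1→2
i=42 'e': node 2→3
i=43 'a': node 3→4
i=44 'b': node 4→5
i=45 'c': node 5→6  emit P0@[40:45],P1@[45:45]
i=46 'c': node 6→7 ·f  emit P1@[46:46]
i=47 'c': node 7→7 ·f  emit P1@[47:47]
i=48 'c': node 7→7 ·f  emit P1@[48:48]
i=49 'c': node 7→7 ·f  emit P1@[49:49]
i=50 'd': node 7→1 ·f
i=51 'a': node 1→2
i=52 'e': node 2→3
i=53 'a': node 3→4
i=54 'b': node 4→5
i=55 'c': node 5→6  emit P0@[50:55],P1@[55:55]
i=56 'd': node 6→1 ·f
i=57 'd': node 1→1 ·f
i=58 'a': node 1→2
i=59 'e': node 2→3
i=60 'a': node 3→4
i=61 'b': node 4→5
i=62 'c': node 5→6  emit P0@[57:62],P1@[62:62]
i=63 'a': node 6→0 ·f
i=64 'b': node 0→0
i=65 'd': node 0→1
i=66 'b': node 1→0 ·f
i=67 'b': node 0→0
i=68 'd': node 0→1
i=69 'a': node 1→2
i=70 'e': node 2→3
i=71 'a': node 3→4
i=72 'b': node 4→5
i=73 'c': node 5→6  emit P0@[68:73],P1@[73:73]

Matches: [[4,1],[6,1],[7,1],[13,0],[13,1],[20,0],[20,1],[25,1],[32,0],[32,1],[35,1],[36,1],[39,1],[45,0],[45,1],[46,1],[47,1],[48,1],[49,1],[55,0],[55,1],[62,0],[62,1],[73,0],[73,1]]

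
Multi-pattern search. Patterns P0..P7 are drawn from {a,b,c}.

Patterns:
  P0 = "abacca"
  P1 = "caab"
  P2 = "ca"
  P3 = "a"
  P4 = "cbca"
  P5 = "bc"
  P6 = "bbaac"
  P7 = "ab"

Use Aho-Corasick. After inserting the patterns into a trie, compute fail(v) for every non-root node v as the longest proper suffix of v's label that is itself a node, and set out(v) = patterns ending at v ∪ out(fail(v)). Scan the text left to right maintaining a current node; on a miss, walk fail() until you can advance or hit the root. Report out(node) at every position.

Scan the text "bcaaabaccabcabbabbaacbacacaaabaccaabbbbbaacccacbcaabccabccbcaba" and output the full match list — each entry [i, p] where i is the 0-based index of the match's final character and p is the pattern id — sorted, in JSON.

Build automaton:
Trie nodes:
  n0 'ε': a→1 b→14 c→7
  n1 'a': b→2  ←P3
  n2 'ab': a→3  ←P7
  n3 'aba': c→4
  n4 'abac': c→5
  n5 'abacc': a→6
  n6 'abacca': ·  ←P0
  n7 'c': a→8 b→11
  n8 'ca': a→9  ←P2
  n9 'caa': b→10
  n10 'caab': ·  ←P1
  n11 'cb': c→12
  n12 'cbc': a→13
  n13 'cbca': ·  ←P4
  n14 'b': b→16 c→15
  n15 'bc': ·  ←P5
  n16 'bb': a→17
  n17 'bba': a→18
  n18 'bbaa': c→19
  n19 'bbaac': ·  ←P6

BFS fail/out derivation:
  n1('a'): parent n0 fail=0; on 'a' 0 → fail=0;  out {3}∪∅={3}
  n7('c'): parent n0 fail=0; on 'c' 0 → fail=0;  out ∅∪∅=∅
  n14('b'): parent n0 fail=0; on 'b' 0 → fail=0;  out ∅∪∅=∅
  n2('ab'): parent n1 fail=0; on 'b' 0 → fail=14;  out {7}∪∅={7}
  n8('ca'): parent n7 fail=0; on 'a' 0 → fail=1;  out {2}∪{3}={2,3}
  n11('cb'): parent n7 fail=0; on 'b' 0 → fail=14;  out ∅∪∅=∅
  n15('bc'): parent n14 fail=0; on 'c' 0 → fail=7;  out {5}∪∅={5}
  n16('bb'): parent n14 fail=0; on 'b' 0 → fail=14;  out ∅∪∅=∅
  n3('aba'): parent n2 fail=14; on 'a' 14→0 → fail=1;  out ∅∪{3}={3}
  n9('caa'): parent n8 fail=1; on 'a' 1→0 → fail=1;  out ∅∪{3}={3}
  n12('cbc'): parent n11 fail=14; on 'c' 14 → fail=15;  out ∅∪{5}={5}
  n17('bba'): parent n16 fail=14; on 'a' 14→0 → fail=1;  out ∅∪{3}={3}
  n4('abac'): parent n3 fail=1; on 'c' 1→0 → fail=7;  out ∅∪∅=∅
  n10('caab'): parent n9 fail=1; on 'b' 1 → fail=2;  out {1}∪{7}={1,7}
  n13('cbca'): parent n12 fail=15; on 'a' 15→7 → fail=8;  out {4}∪{2,3}={2,3,4}
  n18('bbaa'): parent n17 fail=1; on 'a' 1→0 → fail=1;  out ∅∪{3}={3}
  n5('abacc'): parent n4 fail=7; on 'c' 7→0 → fail=7;  out ∅∪∅=∅
  n19('bbaac'): parent n18 fail=1; on 'c' 1→0 → fail=7;  out {6}∪∅={6}
  n6('abacca'): parent n5 fail=7; on 'a' 7 → fail=8;  out {0}∪{2,3}={0,2,3}

Scan:
pos 0 'b': at 14
pos 1 'c': at 15  → match P5@[0:1]
pos 2 'a': at 8 ·f  → match P2@[1:2],P3@[2:2]
pos 3 'a': at 9  → match P3@[3:3]
pos 4 'a': at 1 ·f  → match P3@[4:4]
pos 5 'b': at 2  → match P7@[4:5]
pos 6 'a': at 3  → match P3@[6:6]
pos 7 'c': at 4
pos 8 'c': at 5
pos 9 'a': at 6  → match P0@[4:9],P2@[8:9],P3@[9:9]
pos 10 'b': at 2 ·f  → match P7@[9:10]
pos 11 'c': at 15 ·f  → match P5@[10:11]
pos 12 'a': at 8 ·f  → match P2@[11:12],P3@[12:12]
pos 13 'b': at 2 ·f  → match P7@[12:13]
pos 14 'b': at 16 ·f
pos 15 'a': at 17  → match P3@[15:15]
pos 16 'b': at 2 ·f  → match P7@[15:16]
pos 17 'b': at 16 ·f
pos 18 'a': at 17  → match P3@[18:18]
pos 19 'a': at 18  → match P3@[19:19]
pos 20 'c': at 19  → match P6@[16:20]
pos 21 'b': at 11 ·f
pos 22 'a': at 1 ·f  → match P3@[22:22]
pos 23 'c': at 7 ·f
pos 24 'a': at 8  → match P2@[23:24],P3@[24:24]
pos 25 'c': at 7 ·f
pos 26 'a': at 8  → match P2@[25:26],P3@[26:26]
pos 27 'a': at 9  → match P3@[27:27]
pos 28 'a': at 1 ·f  → match P3@[28:28]
pos 29 'b': at 2  → match P7@[28:29]
pos 30 'a': at 3  → match P3@[30:30]
pos 31 'c': at 4
pos 32 'c': at 5
pos 33 'a': at 6  → match P0@[28:33],P2@[32:33],P3@[33:33]
pos 34 'a': at 9 ·f  → match P3@[34:34]
pos 35 'b': at 10  → match P1@[32:35],P7@[34:35]
pos 36 'b': at 16 ·f
pos 37 'b': at 16 ·f
pos 38 'b': at 16 ·f
pos 39 'b': at 16 ·f
pos 40 'a': at 17  → match P3@[40:40]
pos 41 'a': at 18  → match P3@[41:41]
pos 42 'c': at 19  → match P6@[38:42]
pos 43 'c': at 7 ·f
pos 44 'c': at 7 ·f
pos 45 'a': at 8  → match P2@[44:45],P3@[45:45]
pos 46 'c': at 7 ·f
pos 47 'b': at 11
pos 48 'c': at 12  → match P5@[47:48]
pos 49 'a': at 13  → match P2@[48:49],P3@[49:49],P4@[46:49]
pos 50 'a': at 9 ·f  → match P3@[50:50]
pos 51 'b': at 10  → match P1@[48:51],P7@[50:51]
pos 52 'c': at 15 ·f  → match P5@[51:52]
pos 53 'c': at 7 ·f
pos 54 'a': at 8  → match P2@[53:54],P3@[54:54]
pos 55 'b': at 2 ·f  → match P7@[54:55]
pos 56 'c': at 15 ·f  → match P5@[55:56]
pos 57 'c': at 7 ·f
pos 58 'b': at 11
pos 59 'c': at 12  → match P5@[58:59]
pos 60 'a': at 13  → match P2@[59:60],P3@[60:60],P4@[57:60]
pos 61 'b': at 2 ·f  → match P7@[60:61]
pos 62 'a': at 3  → match P3@[62:62]

All matches (sorted): [[1,5],[2,2],[2,3],[3,3],[4,3],[5,7],[6,3],[9,0],[9,2],[9,3],[10,7],[11,5],[12,2],[12,3],[13,7],[15,3],[16,7],[18,3],[19,3],[20,6],[22,3],[24,2],[24,3],[26,2],[26,3],[27,3],[28,3],[29,7],[30,3],[33,0],[33,2],[33,3],[34,3],[35,1],[35,7],[40,3],[41,3],[42,6],[45,2],[45,3],[48,5],[49,2],[49,3],[49,4],[50,3],[51,1],[51,7],[52,5],[54,2],[54,3],[55,7],[56,5],[59,5],[60,2],[60,3],[60,4],[61,7],[62,3]]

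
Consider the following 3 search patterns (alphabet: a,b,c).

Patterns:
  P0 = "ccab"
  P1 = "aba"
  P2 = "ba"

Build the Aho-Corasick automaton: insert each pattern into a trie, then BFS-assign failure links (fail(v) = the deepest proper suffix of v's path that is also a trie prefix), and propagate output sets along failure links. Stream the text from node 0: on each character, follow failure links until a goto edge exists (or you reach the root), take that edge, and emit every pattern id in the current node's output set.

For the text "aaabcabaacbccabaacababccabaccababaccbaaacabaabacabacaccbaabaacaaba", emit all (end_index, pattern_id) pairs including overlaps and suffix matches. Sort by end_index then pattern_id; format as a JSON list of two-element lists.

Build:
Trie (insert patterns):
  0='ε' goto a→5 b→8 c→1
  1='c' goto c→2
  2='cc' goto a→3
  3='cca' goto b→4
  4='ccab' goto ·  [P0 ends]
  5='a' goto b→6
  6='ab' goto a→7
  7='aba' goto ·  [P1 ends]
  8='b' goto a→9
  9='ba' goto ·  [P2 ends]

Failure links (BFS by depth):
  fail(1) 'c': from fail(0)=0 chase 'c': 0 ⇒ 0;  out=∅∪out(0)=∅
  fail(5) 'a': from fail(0)=0 chase 'a': 0 ⇒ 0;  out=∅∪out(0)=∅
  fail(8) 'b': from fail(0)=0 chase 'b': 0 ⇒ 0;  out=∅∪out(0)=∅
  fail(2) 'cc': from fail(1)=0 chase 'c': 0 ⇒ 1;  out=∅∪out(1)=∅
  fail(6) 'ab': from fail(5)=0 chase 'b': 0 ⇒ 8;  out=∅∪out(8)=∅
  fail(9) 'ba': from fail(8)=0 chase 'a': 0 ⇒ 5;  out={2}∪out(5)={2}
  fail(3) 'cca': from fail(2)=1 chase 'a': 1→0 ⇒ 5;  out=∅∪out(5)=∅
  fail(7) 'aba': from fail(6)=8 chase 'a': 8 ⇒ 9;  out={1}∪out(9)={1,2}
  fail(4) 'ccab': from fail(3)=5 chase 'b': 5 ⇒ 6;  out={0}∪out(6)={0}

Scan:
i=0 'a': node 0→5
i=1 'a': node 5→5 ·f
i=2 'a': node 5→5 ·f
i=3 'b': node 5→6
i=4 'c': node 6→1 ·f
i=5 'a': node 1→5 ·f
i=6 'b': node 5→6
i=7 'a': node 6→7  ** P1@[5:7],P2@[6:7]
i=8 'a': node 7→5 ·f
i=9 'c': node 5→1 ·f
i=10 'b': node 1→8 ·f
i=11 'c': node 8→1 ·f
i=12 'c': node 1→2
i=13 'a': node 2→3
i=14 'b': node 3→4  ** P0@[11:14]
i=15 'a': node 4→7 ·f  ** P1@[13:15],P2@[14:15]
i=16 'a': node 7→5 ·f
i=17 'c': node 5→1 ·f
i=18 'a': node 1→5 ·f
i=19 'b': node 5→6
i=20 'a': node 6→7  ** P1@[18:20],P2@[19:20]
i=21 'b': node 7→6 ·f
i=22 'c': node 6→1 ·f
i=23 'c': node 1→2
i=24 'a': node 2→3
i=25 'b': node 3→4  ** P0@[22:25]
i=26 'a': node 4→7 ·f  ** P1@[24:26],P2@[25:26]
i=27 'c': node 7→1 ·f
i=28 'c': node 1→2
i=29 'a': node 2→3
i=30 'b': node 3→4  ** P0@[27:30]
i=31 'a': node 4→7 ·f  ** P1@[29:31],P2@[30:31]
i=32 'b': node 7→6 ·f
i=33 'a': node 6→7  ** P1@[31:33],P2@[32:33]
i=34 'c': node 7→1 ·f
i=35 'c': node 1→2
i=36 'b': node 2→8 ·f
i=37 'a': node 8→9  ** P2@[36:37]
i=38 'a': node 9→5 ·f
i=39 'a': node 5→5 ·f
i=40 'c': node 5→1 ·f
i=41 'a': node 1→5 ·f
i=42 'b': node 5→6
i=43 'a': node 6→7  ** P1@[41:43],P2@[42:43]
i=44 'a': node 7→5 ·f
i=45 'b': node 5→6
i=46 'a': node 6→7  ** P1@[44:46],P2@[45:46]
i=47 'c': node 7→1 ·f
i=48 'a': node 1→5 ·f
i=49 'b': node 5→6
i=50 'a': node 6→7  ** P1@[48:50],P2@[49:50]
i=51 'c': node 7→1 ·f
i=52 'a': node 1→5 ·f
i=53 'c': node 5→1 ·f
i=54 'c': node 1→2
i=55 'b': node 2→8 ·f
i=56 'a': node 8→9  ** P2@[55:56]
i=57 'a': node 9→5 ·f
i=58 'b': node 5→6
i=59 'a': node 6→7  ** P1@[57:59],P2@[58:59]
i=60 'a': node 7→5 ·f
i=61 'c': node 5→1 ·f
i=62 'a': node 1→5 ·f
i=63 'a': node 5→5 ·f
i=64 'b': node 5→6
i=65 'a': node 6→7  ** P1@[63:65],P2@[64:65]

Result: [[7,1],[7,2],[14,0],[15,1],[15,2],[20,1],[20,2],[25,0],[26,1],[26,2],[30,0],[31,1],[31,2],[33,1],[33,2],[37,2],[43,1],[43,2],[46,1],[46,2],[50,1],[50,2],[56,2],[59,1],[59,2],[65,1],[65,2]]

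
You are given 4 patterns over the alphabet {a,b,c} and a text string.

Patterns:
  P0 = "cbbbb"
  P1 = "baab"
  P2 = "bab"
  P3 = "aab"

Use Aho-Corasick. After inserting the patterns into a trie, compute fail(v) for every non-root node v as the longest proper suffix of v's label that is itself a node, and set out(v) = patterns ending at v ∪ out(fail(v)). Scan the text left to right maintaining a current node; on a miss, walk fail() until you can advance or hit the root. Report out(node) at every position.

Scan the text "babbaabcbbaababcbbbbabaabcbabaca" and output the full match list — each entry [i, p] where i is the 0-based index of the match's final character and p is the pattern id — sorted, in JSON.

Build:
Trie nodes:
  0='ε' goto a→11 b→6 c→1
  1='c' goto b→2
  2='cb' goto b→3
  3='cbb' goto b→4
  4='cbbb' goto b→5
  5='cbbbb' goto ·  [P0 ends]
  6='b' goto a→7
  7='ba' goto a→8 b→10
  8='baa' goto b→9
  9='baab' goto ·  [P1 ends]
  10='bab' goto ·  [P2 ends]
  11='a' goto a→12
  12='aa' goto b→13
  13='aab' goto ·  [P3 ends]

Failure links (BFS by depth):
  fail(1) 'c': from fail(0)=0 chase 'c': 0 ⇒ 0;  out=∅∪out(0)=∅
  fail(6) 'b': from fail(0)=0 chase 'b': 0 ⇒ 0;  out=∅∪out(0)=∅
  fail(11) 'a': from fail(0)=0 chase 'a': 0 ⇒ 0;  out=∅∪out(0)=∅
  fail(2) 'cb': from fail(1)=0 chase 'b': 0 ⇒ 6;  out=∅∪out(6)=∅
  fail(7) 'ba': from fail(6)=0 chase 'a': 0 ⇒ 11;  out=∅∪out(11)=∅
  fail(12) 'aa': from fail(11)=0 chase 'a': 0 ⇒ 11;  out=∅∪out(11)=∅
  fail(3) 'cbb': from fail(2)=6 chase 'b': 6→0 ⇒ 6;  out=∅∪out(6)=∅
  fail(8) 'baa': from fail(7)=11 chase 'a': 11 ⇒ 12;  out=∅∪out(12)=∅
  fail(10) 'bab': from fail(7)=11 chase 'b': 11→0 ⇒ 6;  out={2}∪out(6)={2}
  fail(13) 'aab': from fail(12)=11 chase 'b': 11→0 ⇒ 6;  out={3}∪out(6)={3}
  fail(4) 'cbbb': from fail(3)=6 chase 'b': 6→0 ⇒ 6;  out=∅∪out(6)=∅
  fail(9) 'baab': from fail(8)=12 chase 'b': 12 ⇒ 13;  out={1}∪out(13)={1,3}
  fail(5) 'cbbbb': from fail(4)=6 chase 'b': 6→0 ⇒ 6;  out={0}∪out(6)={0}

Scan:
i=0 'b': node 0→6
i=1 'a': node 6→7
i=2 'b': node 7→10  → match P2@[0:2]
i=3 'b': node 10→6 (fail-walked)
i=4 'a': node 6→7
i=5 'a': node 7→8
i=6 'b': node 8→9  → match P1@[3:6],P3@[4:6]
i=7 'c': node 9→1 (fail-walked)
i=8 'b': node 1→2
i=9 'b': node 2→3
i=10 'a': node 3→7 (fail-walked)
i=11 'a': node 7→8
i=12 'b': node 8→9  → match P1@[9:12],P3@[10:12]
i=13 'a': node 9→7 (fail-walked)
i=14 'b': node 7→10  → match P2@[12:14]
i=15 'c': node 10→1 (fail-walked)
i=16 'b': node 1→2
i=17 'b': node 2→3
i=18 'b': node 3→4
i=19 'b': node 4→5  → match P0@[15:19]
i=20 'a': node 5→7 (fail-walked)
i=21 'b': node 7→10  → match P2@[19:21]
i=22 'a': node 10→7 (fail-walked)
i=23 'a': node 7→8
i=24 'b': node 8→9  → match P1@[21:24],P3@[22:24]
i=25 'c': node 9→1 (fail-walked)
i=26 'b': node 1→2
i=27 'a': node 2→7 (fail-walked)
i=28 'b': node 7→10  → match P2@[26:28]
i=29 'a': node 10→7 (fail-walked)
i=30 'c': node 7→1 (fail-walked)
i=31 'a': node 1→11 (fail-walked)

All matches (sorted): [[2,2],[6,1],[6,3],[12,1],[12,3],[14,2],[19,0],[21,2],[24,1],[24,3],[28,2]]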